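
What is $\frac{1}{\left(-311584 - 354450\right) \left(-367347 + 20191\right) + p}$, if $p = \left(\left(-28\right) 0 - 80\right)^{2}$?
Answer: $\frac{1}{231217705704} \approx 4.3249 \cdot 10^{-12}$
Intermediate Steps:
$p = 6400$ ($p = \left(0 - 80\right)^{2} = \left(-80\right)^{2} = 6400$)
$\frac{1}{\left(-311584 - 354450\right) \left(-367347 + 20191\right) + p} = \frac{1}{\left(-311584 - 354450\right) \left(-367347 + 20191\right) + 6400} = \frac{1}{\left(-666034\right) \left(-347156\right) + 6400} = \frac{1}{231217699304 + 6400} = \frac{1}{231217705704}$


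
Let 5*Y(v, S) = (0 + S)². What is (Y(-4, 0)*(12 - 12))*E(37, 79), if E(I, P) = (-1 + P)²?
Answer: 0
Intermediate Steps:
Y(v, S) = S²/5 (Y(v, S) = (0 + S)²/5 = S²/5)
(Y(-4, 0)*(12 - 12))*E(37, 79) = (((⅕)*0²)*(12 - 12))*(-1 + 79)² = (((⅕)*0)*0)*78² = (0*0)*6084 = 0*6084 = 0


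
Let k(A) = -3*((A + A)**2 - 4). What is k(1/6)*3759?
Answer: 43855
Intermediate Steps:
k(A) = 12 - 12*A**2 (k(A) = -3*((2*A)**2 - 4) = -3*(4*A**2 - 4) = -3*(-4 + 4*A**2) = 12 - 12*A**2)
k(1/6)*3759 = (12 - 12*(1/6)**2)*3759 = (12 - 12*1/36)*3759 = (12 - 1/3)*3759 = (35/3)*3759 = 43855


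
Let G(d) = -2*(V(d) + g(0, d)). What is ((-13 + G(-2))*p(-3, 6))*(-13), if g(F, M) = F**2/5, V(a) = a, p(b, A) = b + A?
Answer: 351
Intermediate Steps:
p(b, A) = A + b
g(F, M) = F**2/5 (g(F, M) = F**2*(1/5) = F**2/5)
G(d) = -2*d (G(d) = -2*(d + (1/5)*0**2) = -2*(d + (1/5)*0) = -2*(d + 0) = -2*d)
((-13 + G(-2))*p(-3, 6))*(-13) = ((-13 - 2*(-2))*(6 - 3))*(-13) = ((-13 + 4)*3)*(-13) = -9*3*(-13) = -27*(-13) = 351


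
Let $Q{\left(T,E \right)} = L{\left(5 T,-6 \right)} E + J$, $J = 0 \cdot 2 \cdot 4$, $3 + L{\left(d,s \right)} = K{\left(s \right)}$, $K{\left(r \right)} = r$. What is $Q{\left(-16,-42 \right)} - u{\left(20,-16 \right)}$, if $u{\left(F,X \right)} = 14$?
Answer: $364$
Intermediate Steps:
$L{\left(d,s \right)} = -3 + s$
$J = 0$ ($J = 0 \cdot 4 = 0$)
$Q{\left(T,E \right)} = - 9 E$ ($Q{\left(T,E \right)} = \left(-3 - 6\right) E + 0 = - 9 E + 0 = - 9 E$)
$Q{\left(-16,-42 \right)} - u{\left(20,-16 \right)} = \left(-9\right) \left(-42\right) - 14 = 378 - 14 = 364$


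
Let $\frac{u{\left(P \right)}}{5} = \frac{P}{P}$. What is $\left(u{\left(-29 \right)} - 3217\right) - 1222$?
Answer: $-4434$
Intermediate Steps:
$u{\left(P \right)} = 5$ ($u{\left(P \right)} = 5 \frac{P}{P} = 5 \cdot 1 = 5$)
$\left(u{\left(-29 \right)} - 3217\right) - 1222 = \left(5 - 3217\right) - 1222 = -3212 + \left(-1309 + 87\right) = -3212 - 1222 = -4434$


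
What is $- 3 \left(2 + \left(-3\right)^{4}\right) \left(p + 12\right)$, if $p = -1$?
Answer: $-2739$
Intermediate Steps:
$- 3 \left(2 + \left(-3\right)^{4}\right) \left(p + 12\right) = - 3 \left(2 + \left(-3\right)^{4}\right) \left(-1 + 12\right) = - 3 \left(2 + 81\right) 11 = \left(-3\right) 83 \cdot 11 = \left(-249\right) 11 = -2739$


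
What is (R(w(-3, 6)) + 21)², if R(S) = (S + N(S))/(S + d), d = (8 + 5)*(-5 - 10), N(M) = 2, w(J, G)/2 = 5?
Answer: 15000129/34225 ≈ 438.28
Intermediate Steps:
w(J, G) = 10 (w(J, G) = 2*5 = 10)
d = -195 (d = 13*(-15) = -195)
R(S) = (2 + S)/(-195 + S) (R(S) = (S + 2)/(S - 195) = (2 + S)/(-195 + S))
(R(w(-3, 6)) + 21)² = ((2 + 10)/(-195 + 10) + 21)² = (12/(-185) + 21)² = (-1/185*12 + 21)² = (-12/185 + 21)² = (3873/185)² = 15000129/34225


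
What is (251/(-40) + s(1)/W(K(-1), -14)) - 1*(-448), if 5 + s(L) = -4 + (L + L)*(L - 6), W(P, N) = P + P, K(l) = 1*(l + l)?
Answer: 17859/40 ≈ 446.48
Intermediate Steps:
K(l) = 2*l (K(l) = 1*(2*l) = 2*l)
W(P, N) = 2*P
s(L) = -9 + 2*L*(-6 + L) (s(L) = -5 + (-4 + (L + L)*(L - 6)) = -5 + (-4 + (2*L)*(-6 + L)) = -5 + (-4 + 2*L*(-6 + L)) = -9 + 2*L*(-6 + L))
(251/(-40) + s(1)/W(K(-1), -14)) - 1*(-448) = (251/(-40) + (-9 - 12*1 + 2*1**2)/((2*(2*(-1))))) - 1*(-448) = (251*(-1/40) + (-9 - 12 + 2*1)/((2*(-2)))) + 448 = (-251/40 + (-9 - 12 + 2)/(-4)) + 448 = (-251/40 - 19*(-1/4)) + 448 = (-251/40 + 19/4) + 448 = -61/40 + 448 = 17859/40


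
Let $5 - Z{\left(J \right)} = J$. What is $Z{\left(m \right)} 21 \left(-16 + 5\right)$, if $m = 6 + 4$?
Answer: $1155$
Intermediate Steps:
$m = 10$
$Z{\left(J \right)} = 5 - J$
$Z{\left(m \right)} 21 \left(-16 + 5\right) = \left(5 - 10\right) 21 \left(-16 + 5\right) = \left(5 - 10\right) 21 \left(-11\right) = \left(-5\right) 21 \left(-11\right) = \left(-105\right) \left(-11\right) = 1155$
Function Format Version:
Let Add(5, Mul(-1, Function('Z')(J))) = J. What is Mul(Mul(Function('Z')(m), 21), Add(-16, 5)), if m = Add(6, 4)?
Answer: 1155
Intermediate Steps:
m = 10
Function('Z')(J) = Add(5, Mul(-1, J))
Mul(Mul(Function('Z')(m), 21), Add(-16, 5)) = Mul(Mul(Add(5, Mul(-1, 10)), 21), Add(-16, 5)) = Mul(Mul(Add(5, -10), 21), -11) = Mul(Mul(-5, 21), -11) = Mul(-105, -11) = 1155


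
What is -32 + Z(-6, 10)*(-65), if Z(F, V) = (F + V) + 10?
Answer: -942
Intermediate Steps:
Z(F, V) = 10 + F + V
-32 + Z(-6, 10)*(-65) = -32 + (10 - 6 + 10)*(-65) = -32 + 14*(-65) = -32 - 910 = -942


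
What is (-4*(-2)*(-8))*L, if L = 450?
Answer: -28800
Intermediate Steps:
(-4*(-2)*(-8))*L = (-4*(-2)*(-8))*450 = (8*(-8))*450 = -64*450 = -28800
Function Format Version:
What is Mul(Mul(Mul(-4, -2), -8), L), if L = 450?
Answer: -28800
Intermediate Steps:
Mul(Mul(Mul(-4, -2), -8), L) = Mul(Mul(Mul(-4, -2), -8), 450) = Mul(Mul(8, -8), 450) = Mul(-64, 450) = -28800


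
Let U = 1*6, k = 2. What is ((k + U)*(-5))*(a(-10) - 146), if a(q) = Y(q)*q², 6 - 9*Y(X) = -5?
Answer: 8560/9 ≈ 951.11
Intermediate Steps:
U = 6
Y(X) = 11/9 (Y(X) = ⅔ - ⅑*(-5) = ⅔ + 5/9 = 11/9)
a(q) = 11*q²/9
((k + U)*(-5))*(a(-10) - 146) = ((2 + 6)*(-5))*((11/9)*(-10)² - 146) = (8*(-5))*((11/9)*100 - 146) = -40*(1100/9 - 146) = -40*(-214/9) = 8560/9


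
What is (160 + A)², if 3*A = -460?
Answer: 400/9 ≈ 44.444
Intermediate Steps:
A = -460/3 (A = (⅓)*(-460) = -460/3 ≈ -153.33)
(160 + A)² = (160 - 460/3)² = (20/3)² = 400/9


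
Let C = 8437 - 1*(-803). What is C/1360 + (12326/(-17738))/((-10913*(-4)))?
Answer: 44715672643/6581542996 ≈ 6.7941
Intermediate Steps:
C = 9240 (C = 8437 + 803 = 9240)
C/1360 + (12326/(-17738))/((-10913*(-4))) = 9240/1360 + (12326/(-17738))/((-10913*(-4))) = 9240*(1/1360) + (12326*(-1/17738))/43652 = 231/34 - 6163/8869*1/43652 = 231/34 - 6163/387149588 = 44715672643/6581542996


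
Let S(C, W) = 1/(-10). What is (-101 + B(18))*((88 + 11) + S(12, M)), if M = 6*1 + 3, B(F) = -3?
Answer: -51428/5 ≈ -10286.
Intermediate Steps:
M = 9 (M = 6 + 3 = 9)
S(C, W) = -⅒
(-101 + B(18))*((88 + 11) + S(12, M)) = (-101 - 3)*((88 + 11) - ⅒) = -104*(99 - ⅒) = -104*989/10 = -51428/5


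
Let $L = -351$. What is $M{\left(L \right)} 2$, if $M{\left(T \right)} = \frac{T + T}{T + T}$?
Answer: $2$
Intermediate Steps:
$M{\left(T \right)} = 1$ ($M{\left(T \right)} = \frac{2 T}{2 T} = 2 T \frac{1}{2 T} = 1$)
$M{\left(L \right)} 2 = 1 \cdot 2 = 2$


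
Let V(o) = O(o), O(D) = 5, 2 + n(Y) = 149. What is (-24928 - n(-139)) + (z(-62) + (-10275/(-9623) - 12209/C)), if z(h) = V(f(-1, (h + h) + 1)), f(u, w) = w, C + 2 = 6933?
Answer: -57660013348/2299897 ≈ -25071.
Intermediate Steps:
C = 6931 (C = -2 + 6933 = 6931)
n(Y) = 147 (n(Y) = -2 + 149 = 147)
V(o) = 5
z(h) = 5
(-24928 - n(-139)) + (z(-62) + (-10275/(-9623) - 12209/C)) = (-24928 - 1*147) + (5 + (-10275/(-9623) - 12209/6931)) = (-24928 - 147) + (5 + (-10275*(-1/9623) - 12209*1/6931)) = -25075 + (5 + (10275/9623 - 421/239)) = -25075 + (5 - 1595558/2299897) = -25075 + 9903927/2299897 = -57660013348/2299897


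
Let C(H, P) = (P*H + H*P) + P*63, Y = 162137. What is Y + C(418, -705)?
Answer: -471658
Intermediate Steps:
C(H, P) = 63*P + 2*H*P (C(H, P) = (H*P + H*P) + 63*P = 2*H*P + 63*P = 63*P + 2*H*P)
Y + C(418, -705) = 162137 - 705*(63 + 2*418) = 162137 - 705*(63 + 836) = 162137 - 705*899 = 162137 - 633795 = -471658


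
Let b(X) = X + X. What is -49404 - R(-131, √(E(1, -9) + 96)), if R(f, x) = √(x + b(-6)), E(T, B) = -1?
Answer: -49404 - I*√(12 - √95) ≈ -49404.0 - 1.5011*I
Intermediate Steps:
b(X) = 2*X
R(f, x) = √(-12 + x) (R(f, x) = √(x + 2*(-6)) = √(x - 12) = √(-12 + x))
-49404 - R(-131, √(E(1, -9) + 96)) = -49404 - √(-12 + √(-1 + 96)) = -49404 - √(-12 + √95)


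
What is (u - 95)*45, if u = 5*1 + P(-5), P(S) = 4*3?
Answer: -3510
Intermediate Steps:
P(S) = 12
u = 17 (u = 5*1 + 12 = 5 + 12 = 17)
(u - 95)*45 = (17 - 95)*45 = -78*45 = -3510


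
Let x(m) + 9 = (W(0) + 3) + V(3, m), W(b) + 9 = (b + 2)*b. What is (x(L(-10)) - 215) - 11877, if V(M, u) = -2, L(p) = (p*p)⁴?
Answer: -12109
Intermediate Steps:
W(b) = -9 + b*(2 + b) (W(b) = -9 + (b + 2)*b = -9 + (2 + b)*b = -9 + b*(2 + b))
L(p) = p⁸ (L(p) = (p²)⁴ = p⁸)
x(m) = -17 (x(m) = -9 + (((-9 + 0² + 2*0) + 3) - 2) = -9 + (((-9 + 0 + 0) + 3) - 2) = -9 + ((-9 + 3) - 2) = -9 + (-6 - 2) = -9 - 8 = -17)
(x(L(-10)) - 215) - 11877 = (-17 - 215) - 11877 = -232 - 11877 = -12109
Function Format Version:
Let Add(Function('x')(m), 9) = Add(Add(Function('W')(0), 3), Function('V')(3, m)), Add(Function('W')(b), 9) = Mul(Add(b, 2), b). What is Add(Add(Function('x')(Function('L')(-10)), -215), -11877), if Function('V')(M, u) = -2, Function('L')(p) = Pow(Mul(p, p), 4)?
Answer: -12109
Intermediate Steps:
Function('W')(b) = Add(-9, Mul(b, Add(2, b))) (Function('W')(b) = Add(-9, Mul(Add(b, 2), b)) = Add(-9, Mul(Add(2, b), b)) = Add(-9, Mul(b, Add(2, b))))
Function('L')(p) = Pow(p, 8) (Function('L')(p) = Pow(Pow(p, 2), 4) = Pow(p, 8))
Function('x')(m) = -17 (Function('x')(m) = Add(-9, Add(Add(Add(-9, Pow(0, 2), Mul(2, 0)), 3), -2)) = Add(-9, Add(Add(Add(-9, 0, 0), 3), -2)) = Add(-9, Add(Add(-9, 3), -2)) = Add(-9, Add(-6, -2)) = Add(-9, -8) = -17)
Add(Add(Function('x')(Function('L')(-10)), -215), -11877) = Add(Add(-17, -215), -11877) = Add(-232, -11877) = -12109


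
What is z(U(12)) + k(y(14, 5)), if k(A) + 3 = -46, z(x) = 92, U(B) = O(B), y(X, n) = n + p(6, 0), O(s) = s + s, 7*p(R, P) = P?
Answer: 43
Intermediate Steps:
p(R, P) = P/7
O(s) = 2*s
y(X, n) = n (y(X, n) = n + (1/7)*0 = n + 0 = n)
U(B) = 2*B
k(A) = -49 (k(A) = -3 - 46 = -49)
z(U(12)) + k(y(14, 5)) = 92 - 49 = 43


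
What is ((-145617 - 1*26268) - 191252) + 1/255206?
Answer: -92674741221/255206 ≈ -3.6314e+5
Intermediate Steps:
((-145617 - 1*26268) - 191252) + 1/255206 = ((-145617 - 26268) - 191252) + 1/255206 = (-171885 - 191252) + 1/255206 = -363137 + 1/255206 = -92674741221/255206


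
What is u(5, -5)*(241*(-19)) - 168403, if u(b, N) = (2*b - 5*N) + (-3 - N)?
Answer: -337826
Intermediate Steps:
u(b, N) = -3 - 6*N + 2*b (u(b, N) = (-5*N + 2*b) + (-3 - N) = -3 - 6*N + 2*b)
u(5, -5)*(241*(-19)) - 168403 = (-3 - 6*(-5) + 2*5)*(241*(-19)) - 168403 = (-3 + 30 + 10)*(-4579) - 168403 = 37*(-4579) - 168403 = -169423 - 168403 = -337826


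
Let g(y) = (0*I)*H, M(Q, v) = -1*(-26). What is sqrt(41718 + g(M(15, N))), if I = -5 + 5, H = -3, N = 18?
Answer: sqrt(41718) ≈ 204.25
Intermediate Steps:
I = 0
M(Q, v) = 26
g(y) = 0 (g(y) = (0*0)*(-3) = 0*(-3) = 0)
sqrt(41718 + g(M(15, N))) = sqrt(41718 + 0) = sqrt(41718)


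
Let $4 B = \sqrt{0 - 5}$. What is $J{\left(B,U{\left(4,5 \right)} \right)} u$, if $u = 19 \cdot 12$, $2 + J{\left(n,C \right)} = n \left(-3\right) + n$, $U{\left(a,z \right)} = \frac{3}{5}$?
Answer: $-456 - 114 i \sqrt{5} \approx -456.0 - 254.91 i$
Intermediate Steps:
$U{\left(a,z \right)} = \frac{3}{5}$ ($U{\left(a,z \right)} = 3 \cdot \frac{1}{5} = \frac{3}{5}$)
$B = \frac{i \sqrt{5}}{4}$ ($B = \frac{\sqrt{0 - 5}}{4} = \frac{\sqrt{-5}}{4} = \frac{i \sqrt{5}}{4} \approx 0.55902 i$)
$J{\left(n,C \right)} = -2 - 2 n$ ($J{\left(n,C \right)} = -2 + \left(n \left(-3\right) + n\right) = -2 + \left(- 3 n + n\right) = -2 - 2 n$)
$u = 228$
$J{\left(B,U{\left(4,5 \right)} \right)} u = \left(-2 - 2 \frac{i \sqrt{5}}{4}\right) 228 = \left(-2 - \frac{i \sqrt{5}}{2}\right) 228 = -456 - 114 i \sqrt{5}$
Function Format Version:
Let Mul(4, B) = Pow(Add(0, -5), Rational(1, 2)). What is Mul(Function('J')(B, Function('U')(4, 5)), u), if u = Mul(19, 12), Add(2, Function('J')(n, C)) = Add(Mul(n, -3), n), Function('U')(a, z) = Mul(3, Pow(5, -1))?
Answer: Add(-456, Mul(-114, I, Pow(5, Rational(1, 2)))) ≈ Add(-456.00, Mul(-254.91, I))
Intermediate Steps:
Function('U')(a, z) = Rational(3, 5) (Function('U')(a, z) = Mul(3, Rational(1, 5)) = Rational(3, 5))
B = Mul(Rational(1, 4), I, Pow(5, Rational(1, 2))) (B = Mul(Rational(1, 4), Pow(Add(0, -5), Rational(1, 2))) = Mul(Rational(1, 4), Pow(-5, Rational(1, 2))) = Mul(Rational(1, 4), Mul(I, Pow(5, Rational(1, 2)))) = Mul(Rational(1, 4), I, Pow(5, Rational(1, 2))) ≈ Mul(0.55902, I))
Function('J')(n, C) = Add(-2, Mul(-2, n)) (Function('J')(n, C) = Add(-2, Add(Mul(n, -3), n)) = Add(-2, Add(Mul(-3, n), n)) = Add(-2, Mul(-2, n)))
u = 228
Mul(Function('J')(B, Function('U')(4, 5)), u) = Mul(Add(-2, Mul(-2, Mul(Rational(1, 4), I, Pow(5, Rational(1, 2))))), 228) = Mul(Add(-2, Mul(Rational(-1, 2), I, Pow(5, Rational(1, 2)))), 228) = Add(-456, Mul(-114, I, Pow(5, Rational(1, 2))))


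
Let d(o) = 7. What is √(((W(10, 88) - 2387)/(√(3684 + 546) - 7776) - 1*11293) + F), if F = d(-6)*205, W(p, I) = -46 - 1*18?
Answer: √(-25551119 + 9858*√470)/√(2592 - √470) ≈ 99.286*I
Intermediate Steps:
W(p, I) = -64 (W(p, I) = -46 - 18 = -64)
F = 1435 (F = 7*205 = 1435)
√(((W(10, 88) - 2387)/(√(3684 + 546) - 7776) - 1*11293) + F) = √(((-64 - 2387)/(√(3684 + 546) - 7776) - 1*11293) + 1435) = √((-2451/(√4230 - 7776) - 11293) + 1435) = √((-2451/(3*√470 - 7776) - 11293) + 1435) = √((-2451/(-7776 + 3*√470) - 11293) + 1435) = √((-11293 - 2451/(-7776 + 3*√470)) + 1435) = √(-9858 - 2451/(-7776 + 3*√470))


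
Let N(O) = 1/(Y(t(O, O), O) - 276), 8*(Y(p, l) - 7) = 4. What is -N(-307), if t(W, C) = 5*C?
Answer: 2/537 ≈ 0.0037244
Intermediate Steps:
Y(p, l) = 15/2 (Y(p, l) = 7 + (⅛)*4 = 7 + ½ = 15/2)
N(O) = -2/537 (N(O) = 1/(15/2 - 276) = 1/(-537/2) = -2/537)
-N(-307) = -1*(-2/537) = 2/537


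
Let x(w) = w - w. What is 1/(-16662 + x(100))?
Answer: -1/16662 ≈ -6.0017e-5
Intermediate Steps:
x(w) = 0
1/(-16662 + x(100)) = 1/(-16662 + 0) = 1/(-16662) = -1/16662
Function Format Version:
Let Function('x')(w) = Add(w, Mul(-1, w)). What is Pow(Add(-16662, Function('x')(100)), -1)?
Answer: Rational(-1, 16662) ≈ -6.0017e-5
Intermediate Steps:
Function('x')(w) = 0
Pow(Add(-16662, Function('x')(100)), -1) = Pow(Add(-16662, 0), -1) = Pow(-16662, -1) = Rational(-1, 16662)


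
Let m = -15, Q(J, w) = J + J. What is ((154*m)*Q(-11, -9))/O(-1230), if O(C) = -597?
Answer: -16940/199 ≈ -85.126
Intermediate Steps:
Q(J, w) = 2*J
((154*m)*Q(-11, -9))/O(-1230) = ((154*(-15))*(2*(-11)))/(-597) = -2310*(-22)*(-1/597) = 50820*(-1/597) = -16940/199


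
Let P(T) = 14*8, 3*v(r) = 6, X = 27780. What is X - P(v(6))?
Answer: 27668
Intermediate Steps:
v(r) = 2 (v(r) = (1/3)*6 = 2)
P(T) = 112
X - P(v(6)) = 27780 - 1*112 = 27780 - 112 = 27668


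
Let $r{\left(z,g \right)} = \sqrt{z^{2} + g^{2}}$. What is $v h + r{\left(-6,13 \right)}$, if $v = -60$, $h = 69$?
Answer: $-4140 + \sqrt{205} \approx -4125.7$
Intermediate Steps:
$r{\left(z,g \right)} = \sqrt{g^{2} + z^{2}}$
$v h + r{\left(-6,13 \right)} = \left(-60\right) 69 + \sqrt{13^{2} + \left(-6\right)^{2}} = -4140 + \sqrt{169 + 36} = -4140 + \sqrt{205}$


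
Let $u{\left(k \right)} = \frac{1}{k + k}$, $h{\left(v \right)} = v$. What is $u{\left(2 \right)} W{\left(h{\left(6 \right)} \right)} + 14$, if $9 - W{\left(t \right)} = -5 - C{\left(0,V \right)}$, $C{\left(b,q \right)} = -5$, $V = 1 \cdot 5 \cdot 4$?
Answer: $\frac{65}{4} \approx 16.25$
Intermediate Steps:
$V = 20$ ($V = 5 \cdot 4 = 20$)
$u{\left(k \right)} = \frac{1}{2 k}$
$W{\left(t \right)} = 9$ ($W{\left(t \right)} = 9 - \left(-5 - -5\right) = 9 - \left(-5 + 5\right) = 9 - 0 = 9 + 0 = 9$)
$u{\left(2 \right)} W{\left(h{\left(6 \right)} \right)} + 14 = \frac{1}{2 \cdot 2} \cdot 9 + 14 = \frac{1}{2} \cdot \frac{1}{2} \cdot 9 + 14 = \frac{1}{4} \cdot 9 + 14 = \frac{9}{4} + 14 = \frac{65}{4}$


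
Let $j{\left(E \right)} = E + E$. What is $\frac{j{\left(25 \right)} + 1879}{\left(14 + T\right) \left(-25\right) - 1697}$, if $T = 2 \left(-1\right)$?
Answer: $- \frac{1929}{1997} \approx -0.96595$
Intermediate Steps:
$j{\left(E \right)} = 2 E$
$T = -2$
$\frac{j{\left(25 \right)} + 1879}{\left(14 + T\right) \left(-25\right) - 1697} = \frac{2 \cdot 25 + 1879}{\left(14 - 2\right) \left(-25\right) - 1697} = \frac{50 + 1879}{12 \left(-25\right) - 1697} = \frac{1929}{-300 - 1697} = \frac{1929}{-1997} = 1929 \left(- \frac{1}{1997}\right) = - \frac{1929}{1997}$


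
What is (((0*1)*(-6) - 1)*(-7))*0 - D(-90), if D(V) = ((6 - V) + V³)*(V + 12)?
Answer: -56854512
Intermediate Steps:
D(V) = (12 + V)*(6 + V³ - V) (D(V) = (6 + V³ - V)*(12 + V) = (12 + V)*(6 + V³ - V))
(((0*1)*(-6) - 1)*(-7))*0 - D(-90) = (((0*1)*(-6) - 1)*(-7))*0 - (72 + (-90)⁴ - 1*(-90)² - 6*(-90) + 12*(-90)³) = ((0*(-6) - 1)*(-7))*0 - (72 + 65610000 - 1*8100 + 540 + 12*(-729000)) = ((0 - 1)*(-7))*0 - (72 + 65610000 - 8100 + 540 - 8748000) = -1*(-7)*0 - 1*56854512 = 7*0 - 56854512 = 0 - 56854512 = -56854512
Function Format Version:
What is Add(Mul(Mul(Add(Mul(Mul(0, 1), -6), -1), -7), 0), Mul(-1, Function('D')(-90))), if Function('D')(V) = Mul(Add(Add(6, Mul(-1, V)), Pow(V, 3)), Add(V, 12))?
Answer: -56854512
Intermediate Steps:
Function('D')(V) = Mul(Add(12, V), Add(6, Pow(V, 3), Mul(-1, V))) (Function('D')(V) = Mul(Add(6, Pow(V, 3), Mul(-1, V)), Add(12, V)) = Mul(Add(12, V), Add(6, Pow(V, 3), Mul(-1, V))))
Add(Mul(Mul(Add(Mul(Mul(0, 1), -6), -1), -7), 0), Mul(-1, Function('D')(-90))) = Add(Mul(Mul(Add(Mul(Mul(0, 1), -6), -1), -7), 0), Mul(-1, Add(72, Pow(-90, 4), Mul(-1, Pow(-90, 2)), Mul(-6, -90), Mul(12, Pow(-90, 3))))) = Add(Mul(Mul(Add(Mul(0, -6), -1), -7), 0), Mul(-1, Add(72, 65610000, Mul(-1, 8100), 540, Mul(12, -729000)))) = Add(Mul(Mul(Add(0, -1), -7), 0), Mul(-1, Add(72, 65610000, -8100, 540, -8748000))) = Add(Mul(Mul(-1, -7), 0), Mul(-1, 56854512)) = Add(Mul(7, 0), -56854512) = Add(0, -56854512) = -56854512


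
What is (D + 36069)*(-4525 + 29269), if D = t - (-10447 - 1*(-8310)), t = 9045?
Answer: 1169178744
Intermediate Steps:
D = 11182 (D = 9045 - (-10447 - 1*(-8310)) = 9045 - (-10447 + 8310) = 9045 - 1*(-2137) = 9045 + 2137 = 11182)
(D + 36069)*(-4525 + 29269) = (11182 + 36069)*(-4525 + 29269) = 47251*24744 = 1169178744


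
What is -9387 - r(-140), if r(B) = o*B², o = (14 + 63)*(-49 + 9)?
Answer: 60358613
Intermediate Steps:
o = -3080 (o = 77*(-40) = -3080)
r(B) = -3080*B²
-9387 - r(-140) = -9387 - (-3080)*(-140)² = -9387 - (-3080)*19600 = -9387 - 1*(-60368000) = -9387 + 60368000 = 60358613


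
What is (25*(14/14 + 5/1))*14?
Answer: 2100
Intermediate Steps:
(25*(14/14 + 5/1))*14 = (25*(14*(1/14) + 5*1))*14 = (25*(1 + 5))*14 = (25*6)*14 = 150*14 = 2100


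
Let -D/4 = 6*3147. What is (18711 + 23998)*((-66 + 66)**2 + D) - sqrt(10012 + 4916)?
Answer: -3225725352 - 4*sqrt(933) ≈ -3.2257e+9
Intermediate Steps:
D = -75528 (D = -24*3147 = -4*18882 = -75528)
(18711 + 23998)*((-66 + 66)**2 + D) - sqrt(10012 + 4916) = (18711 + 23998)*((-66 + 66)**2 - 75528) - sqrt(10012 + 4916) = 42709*(0**2 - 75528) - sqrt(14928) = 42709*(0 - 75528) - 4*sqrt(933) = 42709*(-75528) - 4*sqrt(933) = -3225725352 - 4*sqrt(933)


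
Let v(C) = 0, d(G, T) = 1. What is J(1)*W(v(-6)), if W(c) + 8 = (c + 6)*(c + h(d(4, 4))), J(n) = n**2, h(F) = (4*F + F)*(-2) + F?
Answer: -62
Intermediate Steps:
h(F) = -9*F (h(F) = (5*F)*(-2) + F = -10*F + F = -9*F)
W(c) = -8 + (-9 + c)*(6 + c) (W(c) = -8 + (c + 6)*(c - 9*1) = -8 + (6 + c)*(c - 9) = -8 + (6 + c)*(-9 + c) = -8 + (-9 + c)*(6 + c))
J(1)*W(v(-6)) = 1**2*(-62 + 0**2 - 3*0) = 1*(-62 + 0 + 0) = 1*(-62) = -62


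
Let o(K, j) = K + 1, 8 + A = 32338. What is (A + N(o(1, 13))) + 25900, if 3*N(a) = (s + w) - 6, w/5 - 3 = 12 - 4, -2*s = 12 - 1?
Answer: 116489/2 ≈ 58245.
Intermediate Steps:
A = 32330 (A = -8 + 32338 = 32330)
s = -11/2 (s = -(12 - 1)/2 = -½*11 = -11/2 ≈ -5.5000)
w = 55 (w = 15 + 5*(12 - 4) = 15 + 5*8 = 15 + 40 = 55)
o(K, j) = 1 + K
N(a) = 29/2 (N(a) = ((-11/2 + 55) - 6)/3 = (99/2 - 6)/3 = (⅓)*(87/2) = 29/2)
(A + N(o(1, 13))) + 25900 = (32330 + 29/2) + 25900 = 64689/2 + 25900 = 116489/2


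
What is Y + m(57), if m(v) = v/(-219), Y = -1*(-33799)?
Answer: 2467308/73 ≈ 33799.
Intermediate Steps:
Y = 33799
m(v) = -v/219 (m(v) = v*(-1/219) = -v/219)
Y + m(57) = 33799 - 1/219*57 = 33799 - 19/73 = 2467308/73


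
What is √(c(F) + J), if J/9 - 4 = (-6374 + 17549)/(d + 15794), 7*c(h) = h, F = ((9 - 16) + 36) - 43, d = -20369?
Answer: √44713/61 ≈ 3.4665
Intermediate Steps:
F = -14 (F = (-7 + 36) - 43 = 29 - 43 = -14)
c(h) = h/7
J = 855/61 (J = 36 + 9*((-6374 + 17549)/(-20369 + 15794)) = 36 + 9*(11175/(-4575)) = 36 + 9*(11175*(-1/4575)) = 36 + 9*(-149/61) = 36 - 1341/61 = 855/61 ≈ 14.016)
√(c(F) + J) = √((⅐)*(-14) + 855/61) = √(-2 + 855/61) = √(733/61) = √44713/61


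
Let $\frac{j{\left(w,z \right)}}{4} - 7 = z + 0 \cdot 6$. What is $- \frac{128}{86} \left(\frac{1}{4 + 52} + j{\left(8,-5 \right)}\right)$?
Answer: $- \frac{3592}{301} \approx -11.934$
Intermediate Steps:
$j{\left(w,z \right)} = 28 + 4 z$ ($j{\left(w,z \right)} = 28 + 4 \left(z + 0 \cdot 6\right) = 28 + 4 \left(z + 0\right) = 28 + 4 z$)
$- \frac{128}{86} \left(\frac{1}{4 + 52} + j{\left(8,-5 \right)}\right) = - \frac{128}{86} \left(\frac{1}{4 + 52} + \left(28 + 4 \left(-5\right)\right)\right) = \left(-128\right) \frac{1}{86} \left(\frac{1}{56} + \left(28 - 20\right)\right) = - \frac{64 \left(\frac{1}{56} + 8\right)}{43} = \left(- \frac{64}{43}\right) \frac{449}{56} = - \frac{3592}{301}$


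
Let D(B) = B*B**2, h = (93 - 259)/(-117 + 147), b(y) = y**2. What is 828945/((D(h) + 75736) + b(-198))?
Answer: 2797689375/387350713 ≈ 7.2226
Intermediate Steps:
h = -83/15 (h = -166/30 = -166*1/30 = -83/15 ≈ -5.5333)
D(B) = B**3
828945/((D(h) + 75736) + b(-198)) = 828945/(((-83/15)**3 + 75736) + (-198)**2) = 828945/((-571787/3375 + 75736) + 39204) = 828945/(255037213/3375 + 39204) = 828945/(387350713/3375) = 828945*(3375/387350713) = 2797689375/387350713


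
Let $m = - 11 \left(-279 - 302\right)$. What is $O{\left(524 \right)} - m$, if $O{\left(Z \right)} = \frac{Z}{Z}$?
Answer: $-6390$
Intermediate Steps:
$O{\left(Z \right)} = 1$
$m = 6391$ ($m = \left(-11\right) \left(-581\right) = 6391$)
$O{\left(524 \right)} - m = 1 - 6391 = -6390$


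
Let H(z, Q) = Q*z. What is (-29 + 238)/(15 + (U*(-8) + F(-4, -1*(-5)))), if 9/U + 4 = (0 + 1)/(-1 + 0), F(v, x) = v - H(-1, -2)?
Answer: 1045/117 ≈ 8.9316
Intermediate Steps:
F(v, x) = -2 + v (F(v, x) = v - (-2)*(-1) = v - 1*2 = v - 2 = -2 + v)
U = -9/5 (U = 9/(-4 + (0 + 1)/(-1 + 0)) = 9/(-4 + 1/(-1)) = 9/(-4 + 1*(-1)) = 9/(-4 - 1) = 9/(-5) = 9*(-⅕) = -9/5 ≈ -1.8000)
(-29 + 238)/(15 + (U*(-8) + F(-4, -1*(-5)))) = (-29 + 238)/(15 + (-9/5*(-8) + (-2 - 4))) = 209/(15 + (72/5 - 6)) = 209/(15 + 42/5) = 209/(117/5) = 209*(5/117) = 1045/117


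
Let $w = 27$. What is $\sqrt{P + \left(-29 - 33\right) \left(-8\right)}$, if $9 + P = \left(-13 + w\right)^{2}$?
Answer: $\sqrt{683} \approx 26.134$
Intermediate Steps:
$P = 187$ ($P = -9 + \left(-13 + 27\right)^{2} = -9 + 14^{2} = -9 + 196 = 187$)
$\sqrt{P + \left(-29 - 33\right) \left(-8\right)} = \sqrt{187 + \left(-29 - 33\right) \left(-8\right)} = \sqrt{187 - -496} = \sqrt{187 + 496} = \sqrt{683}$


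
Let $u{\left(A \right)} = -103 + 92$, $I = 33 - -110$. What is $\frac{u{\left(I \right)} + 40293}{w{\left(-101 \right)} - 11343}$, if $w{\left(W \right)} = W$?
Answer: $- \frac{20141}{5722} \approx -3.5199$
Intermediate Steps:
$I = 143$ ($I = 33 + 110 = 143$)
$u{\left(A \right)} = -11$
$\frac{u{\left(I \right)} + 40293}{w{\left(-101 \right)} - 11343} = \frac{-11 + 40293}{-101 - 11343} = \frac{40282}{-11444} = 40282 \left(- \frac{1}{11444}\right) = - \frac{20141}{5722}$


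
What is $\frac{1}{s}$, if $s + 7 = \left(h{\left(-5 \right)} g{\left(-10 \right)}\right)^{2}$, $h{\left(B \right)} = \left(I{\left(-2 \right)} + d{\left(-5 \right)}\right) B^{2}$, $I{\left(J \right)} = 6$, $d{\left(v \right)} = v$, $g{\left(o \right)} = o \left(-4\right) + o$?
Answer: $\frac{1}{562493} \approx 1.7778 \cdot 10^{-6}$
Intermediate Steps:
$g{\left(o \right)} = - 3 o$ ($g{\left(o \right)} = - 4 o + o = - 3 o$)
$h{\left(B \right)} = B^{2}$ ($h{\left(B \right)} = \left(6 - 5\right) B^{2} = 1 B^{2} = B^{2}$)
$s = 562493$ ($s = -7 + \left(\left(-5\right)^{2} \left(\left(-3\right) \left(-10\right)\right)\right)^{2} = -7 + \left(25 \cdot 30\right)^{2} = -7 + 750^{2} = -7 + 562500 = 562493$)
$\frac{1}{s} = \frac{1}{562493}$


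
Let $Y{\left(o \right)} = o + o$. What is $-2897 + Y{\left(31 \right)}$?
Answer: $-2835$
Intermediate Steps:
$Y{\left(o \right)} = 2 o$
$-2897 + Y{\left(31 \right)} = -2897 + 2 \cdot 31 = -2897 + 62 = -2835$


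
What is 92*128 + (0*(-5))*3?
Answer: 11776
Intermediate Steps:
92*128 + (0*(-5))*3 = 11776 + 0*3 = 11776 + 0 = 11776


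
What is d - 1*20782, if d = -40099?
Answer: -60881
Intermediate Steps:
d - 1*20782 = -40099 - 1*20782 = -40099 - 20782 = -60881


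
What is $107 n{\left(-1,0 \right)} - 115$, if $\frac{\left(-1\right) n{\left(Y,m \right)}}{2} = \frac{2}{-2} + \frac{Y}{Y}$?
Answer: $-115$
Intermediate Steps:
$n{\left(Y,m \right)} = 0$ ($n{\left(Y,m \right)} = - 2 \left(\frac{2}{-2} + \frac{Y}{Y}\right) = - 2 \left(2 \left(- \frac{1}{2}\right) + 1\right) = - 2 \left(-1 + 1\right) = \left(-2\right) 0 = 0$)
$107 n{\left(-1,0 \right)} - 115 = 107 \cdot 0 - 115 = 0 - 115 = -115$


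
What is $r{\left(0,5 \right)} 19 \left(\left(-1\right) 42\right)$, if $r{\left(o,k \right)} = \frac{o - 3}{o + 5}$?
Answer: $\frac{2394}{5} \approx 478.8$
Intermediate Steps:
$r{\left(o,k \right)} = \frac{-3 + o}{5 + o}$
$r{\left(0,5 \right)} 19 \left(\left(-1\right) 42\right) = \frac{-3 + 0}{5 + 0} \cdot 19 \left(\left(-1\right) 42\right) = \frac{1}{5} \left(-3\right) 19 \left(-42\right) = \left(- \frac{3}{5}\right) 19 \left(-42\right) = \left(- \frac{57}{5}\right) \left(-42\right) = \frac{2394}{5}$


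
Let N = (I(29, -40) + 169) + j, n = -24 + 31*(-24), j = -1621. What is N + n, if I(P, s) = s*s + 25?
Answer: -595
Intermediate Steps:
I(P, s) = 25 + s² (I(P, s) = s² + 25 = 25 + s²)
n = -768 (n = -24 - 744 = -768)
N = 173 (N = ((25 + (-40)²) + 169) - 1621 = ((25 + 1600) + 169) - 1621 = (1625 + 169) - 1621 = 1794 - 1621 = 173)
N + n = 173 - 768 = -595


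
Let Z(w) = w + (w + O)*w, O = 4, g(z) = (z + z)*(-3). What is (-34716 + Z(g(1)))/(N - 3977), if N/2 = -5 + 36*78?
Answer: -11570/543 ≈ -21.308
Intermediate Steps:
g(z) = -6*z (g(z) = (2*z)*(-3) = -6*z)
Z(w) = w + w*(4 + w) (Z(w) = w + (w + 4)*w = w + (4 + w)*w = w + w*(4 + w))
N = 5606 (N = 2*(-5 + 36*78) = 2*(-5 + 2808) = 2*2803 = 5606)
(-34716 + Z(g(1)))/(N - 3977) = (-34716 + (-6*1)*(5 - 6*1))/(5606 - 3977) = (-34716 - 6*(5 - 6))/1629 = (-34716 - 6*(-1))*(1/1629) = (-34716 + 6)*(1/1629) = -34710*1/1629 = -11570/543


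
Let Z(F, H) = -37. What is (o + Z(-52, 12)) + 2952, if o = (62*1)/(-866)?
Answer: 1262164/433 ≈ 2914.9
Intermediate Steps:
o = -31/433 (o = 62*(-1/866) = -31/433 ≈ -0.071594)
(o + Z(-52, 12)) + 2952 = (-31/433 - 37) + 2952 = -16052/433 + 2952 = 1262164/433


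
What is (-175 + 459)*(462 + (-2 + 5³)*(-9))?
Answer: -183180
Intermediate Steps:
(-175 + 459)*(462 + (-2 + 5³)*(-9)) = 284*(462 + (-2 + 125)*(-9)) = 284*(462 + 123*(-9)) = 284*(462 - 1107) = 284*(-645) = -183180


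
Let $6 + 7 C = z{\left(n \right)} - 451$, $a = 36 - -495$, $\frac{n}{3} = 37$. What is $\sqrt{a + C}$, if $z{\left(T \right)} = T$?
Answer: $\frac{\sqrt{23597}}{7} \approx 21.945$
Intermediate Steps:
$n = 111$ ($n = 3 \cdot 37 = 111$)
$a = 531$ ($a = 36 + 495 = 531$)
$C = - \frac{346}{7}$ ($C = - \frac{6}{7} + \frac{111 - 451}{7} = - \frac{6}{7} + \frac{1}{7} \left(-340\right) = - \frac{6}{7} - \frac{340}{7} = - \frac{346}{7} \approx -49.429$)
$\sqrt{a + C} = \sqrt{531 - \frac{346}{7}} = \sqrt{\frac{3371}{7}} = \frac{\sqrt{23597}}{7}$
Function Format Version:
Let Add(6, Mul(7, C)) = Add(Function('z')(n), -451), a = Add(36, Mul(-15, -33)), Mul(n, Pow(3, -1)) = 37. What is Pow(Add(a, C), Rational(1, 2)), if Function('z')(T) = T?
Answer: Mul(Rational(1, 7), Pow(23597, Rational(1, 2))) ≈ 21.945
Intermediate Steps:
n = 111 (n = Mul(3, 37) = 111)
a = 531 (a = Add(36, 495) = 531)
C = Rational(-346, 7) (C = Add(Rational(-6, 7), Mul(Rational(1, 7), Add(111, -451))) = Add(Rational(-6, 7), Mul(Rational(1, 7), -340)) = Add(Rational(-6, 7), Rational(-340, 7)) = Rational(-346, 7) ≈ -49.429)
Pow(Add(a, C), Rational(1, 2)) = Pow(Add(531, Rational(-346, 7)), Rational(1, 2)) = Pow(Rational(3371, 7), Rational(1, 2)) = Mul(Rational(1, 7), Pow(23597, Rational(1, 2)))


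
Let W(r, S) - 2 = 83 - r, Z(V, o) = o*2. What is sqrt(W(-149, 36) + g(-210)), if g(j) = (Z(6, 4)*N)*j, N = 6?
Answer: 3*I*sqrt(1094) ≈ 99.227*I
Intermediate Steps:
Z(V, o) = 2*o
g(j) = 48*j (g(j) = ((2*4)*6)*j = (8*6)*j = 48*j)
W(r, S) = 85 - r (W(r, S) = 2 + (83 - r) = 85 - r)
sqrt(W(-149, 36) + g(-210)) = sqrt((85 - 1*(-149)) + 48*(-210)) = sqrt((85 + 149) - 10080) = sqrt(234 - 10080) = sqrt(-9846) = 3*I*sqrt(1094)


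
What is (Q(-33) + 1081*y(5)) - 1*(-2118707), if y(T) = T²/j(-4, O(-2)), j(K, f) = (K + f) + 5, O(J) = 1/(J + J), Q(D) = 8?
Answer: 6464245/3 ≈ 2.1547e+6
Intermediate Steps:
O(J) = 1/(2*J)
j(K, f) = 5 + K + f
y(T) = 4*T²/3 (y(T) = T²/(5 - 4 + (½)/(-2)) = T²/(5 - 4 + (½)*(-½)) = T²/(5 - 4 - ¼) = T²/(¾) = T²*(4/3) = 4*T²/3)
(Q(-33) + 1081*y(5)) - 1*(-2118707) = (8 + 1081*((4/3)*5²)) - 1*(-2118707) = (8 + 1081*((4/3)*25)) + 2118707 = (8 + 1081*(100/3)) + 2118707 = (8 + 108100/3) + 2118707 = 108124/3 + 2118707 = 6464245/3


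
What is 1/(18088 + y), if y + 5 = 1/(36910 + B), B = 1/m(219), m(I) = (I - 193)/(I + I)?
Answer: 480049/8680726080 ≈ 5.5301e-5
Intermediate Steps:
m(I) = (-193 + I)/(2*I) (m(I) = (-193 + I)/((2*I)) = (-193 + I)*(1/(2*I)) = (-193 + I)/(2*I))
B = 219/13 (B = 1/((½)*(-193 + 219)/219) = 1/((½)*(1/219)*26) = 1/(13/219) = 219/13 ≈ 16.846)
y = -2400232/480049 (y = -5 + 1/(36910 + 219/13) = -5 + 1/(480049/13) = -5 + 13/480049 = -2400232/480049 ≈ -5.0000)
1/(18088 + y) = 1/(18088 - 2400232/480049) = 1/(8680726080/480049) = 480049/8680726080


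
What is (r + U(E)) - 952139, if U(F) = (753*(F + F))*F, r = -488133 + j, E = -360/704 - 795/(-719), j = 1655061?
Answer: 431002184705513/2001672992 ≈ 2.1532e+5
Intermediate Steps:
E = 37605/63272 (E = -360*1/704 - 795*(-1/719) = -45/88 + 795/719 = 37605/63272 ≈ 0.59434)
r = 1166928 (r = -488133 + 1655061 = 1166928)
U(F) = 1506*F² (U(F) = (753*(2*F))*F = (1506*F)*F = 1506*F²)
(r + U(E)) - 952139 = (1166928 + 1506*(37605/63272)²) - 952139 = (1166928 + 1506*(1414136025/4003345984)) - 952139 = (1166928 + 1064844426825/2001672992) - 952139 = 2336873105635401/2001672992 - 952139 = 431002184705513/2001672992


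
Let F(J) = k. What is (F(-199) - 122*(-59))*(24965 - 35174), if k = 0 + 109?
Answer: -74597163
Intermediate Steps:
k = 109
F(J) = 109
(F(-199) - 122*(-59))*(24965 - 35174) = (109 - 122*(-59))*(24965 - 35174) = (109 + 7198)*(-10209) = 7307*(-10209) = -74597163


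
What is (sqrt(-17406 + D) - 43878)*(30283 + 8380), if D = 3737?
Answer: -1696455114 + 38663*I*sqrt(13669) ≈ -1.6965e+9 + 4.5203e+6*I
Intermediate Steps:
(sqrt(-17406 + D) - 43878)*(30283 + 8380) = (sqrt(-17406 + 3737) - 43878)*(30283 + 8380) = (sqrt(-13669) - 43878)*38663 = (I*sqrt(13669) - 43878)*38663 = (-43878 + I*sqrt(13669))*38663 = -1696455114 + 38663*I*sqrt(13669)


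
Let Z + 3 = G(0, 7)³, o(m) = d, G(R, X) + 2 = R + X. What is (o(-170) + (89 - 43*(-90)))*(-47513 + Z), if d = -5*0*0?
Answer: -187620969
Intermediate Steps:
G(R, X) = -2 + R + X (G(R, X) = -2 + (R + X) = -2 + R + X)
d = 0 (d = 0*0 = 0)
o(m) = 0
Z = 122 (Z = -3 + (-2 + 0 + 7)³ = -3 + 5³ = -3 + 125 = 122)
(o(-170) + (89 - 43*(-90)))*(-47513 + Z) = (0 + (89 - 43*(-90)))*(-47513 + 122) = (0 + (89 + 3870))*(-47391) = (0 + 3959)*(-47391) = 3959*(-47391) = -187620969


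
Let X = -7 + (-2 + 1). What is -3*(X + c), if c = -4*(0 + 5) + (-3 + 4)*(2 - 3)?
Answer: 87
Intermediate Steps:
c = -21 (c = -4*5 + 1*(-1) = -20 - 1 = -21)
X = -8 (X = -7 - 1 = -8)
-3*(X + c) = -3*(-8 - 21) = -3*(-29) = 87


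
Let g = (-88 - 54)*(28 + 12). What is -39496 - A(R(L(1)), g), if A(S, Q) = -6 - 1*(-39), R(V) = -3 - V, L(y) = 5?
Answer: -39529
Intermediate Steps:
g = -5680 (g = -142*40 = -5680)
A(S, Q) = 33 (A(S, Q) = -6 + 39 = 33)
-39496 - A(R(L(1)), g) = -39496 - 1*33 = -39496 - 33 = -39529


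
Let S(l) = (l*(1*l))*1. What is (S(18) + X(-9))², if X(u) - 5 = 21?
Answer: 122500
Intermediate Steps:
S(l) = l² (S(l) = (l*l)*1 = l²*1 = l²)
X(u) = 26 (X(u) = 5 + 21 = 26)
(S(18) + X(-9))² = (18² + 26)² = (324 + 26)² = 350² = 122500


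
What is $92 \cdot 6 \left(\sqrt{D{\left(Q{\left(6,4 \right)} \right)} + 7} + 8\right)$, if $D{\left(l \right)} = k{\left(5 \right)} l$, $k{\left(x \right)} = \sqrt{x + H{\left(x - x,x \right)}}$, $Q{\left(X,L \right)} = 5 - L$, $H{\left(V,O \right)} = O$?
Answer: $4416 + 552 \sqrt{7 + \sqrt{10}} \approx 6175.7$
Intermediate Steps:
$k{\left(x \right)} = \sqrt{2} \sqrt{x}$ ($k{\left(x \right)} = \sqrt{x + x} = \sqrt{2 x} = \sqrt{2} \sqrt{x}$)
$D{\left(l \right)} = l \sqrt{10}$ ($D{\left(l \right)} = \sqrt{2} \sqrt{5} l = \sqrt{10} l = l \sqrt{10}$)
$92 \cdot 6 \left(\sqrt{D{\left(Q{\left(6,4 \right)} \right)} + 7} + 8\right) = 92 \cdot 6 \left(\sqrt{\left(5 - 4\right) \sqrt{10} + 7} + 8\right) = 92 \cdot 6 \left(\sqrt{1 \sqrt{10} + 7} + 8\right) = 92 \cdot 6 \left(\sqrt{\sqrt{10} + 7} + 8\right) = 92 \cdot 6 \left(\sqrt{7 + \sqrt{10}} + 8\right) = 92 \cdot 6 \left(8 + \sqrt{7 + \sqrt{10}}\right) = 92 \left(48 + 6 \sqrt{7 + \sqrt{10}}\right) = 4416 + 552 \sqrt{7 + \sqrt{10}}$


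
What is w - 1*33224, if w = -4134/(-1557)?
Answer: -17241878/519 ≈ -33221.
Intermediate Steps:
w = 1378/519 (w = -4134*(-1/1557) = 1378/519 ≈ 2.6551)
w - 1*33224 = 1378/519 - 1*33224 = 1378/519 - 33224 = -17241878/519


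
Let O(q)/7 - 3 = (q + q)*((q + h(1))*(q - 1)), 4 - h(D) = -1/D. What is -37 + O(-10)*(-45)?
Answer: 345518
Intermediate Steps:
h(D) = 4 + 1/D (h(D) = 4 - (-1)/D = 4 + 1/D)
O(q) = 21 + 14*q*(-1 + q)*(5 + q) (O(q) = 21 + 7*((q + q)*((q + (4 + 1/1))*(q - 1))) = 21 + 7*((2*q)*((q + (4 + 1))*(-1 + q))) = 21 + 7*((2*q)*((q + 5)*(-1 + q))) = 21 + 7*((2*q)*((5 + q)*(-1 + q))) = 21 + 7*((2*q)*((-1 + q)*(5 + q))) = 21 + 7*(2*q*(-1 + q)*(5 + q)) = 21 + 14*q*(-1 + q)*(5 + q))
-37 + O(-10)*(-45) = -37 + (21 - 70*(-10) + 14*(-10)**3 + 56*(-10)**2)*(-45) = -37 + (21 + 700 + 14*(-1000) + 56*100)*(-45) = -37 + (21 + 700 - 14000 + 5600)*(-45) = -37 - 7679*(-45) = -37 + 345555 = 345518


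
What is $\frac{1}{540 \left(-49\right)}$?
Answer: $- \frac{1}{26460} \approx -3.7793 \cdot 10^{-5}$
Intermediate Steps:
$\frac{1}{540 \left(-49\right)} = \frac{1}{-26460} = - \frac{1}{26460}$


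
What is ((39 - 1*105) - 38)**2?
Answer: 10816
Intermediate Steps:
((39 - 1*105) - 38)**2 = ((39 - 105) - 38)**2 = (-66 - 38)**2 = (-104)**2 = 10816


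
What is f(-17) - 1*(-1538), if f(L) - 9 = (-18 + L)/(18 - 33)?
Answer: 4648/3 ≈ 1549.3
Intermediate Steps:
f(L) = 51/5 - L/15 (f(L) = 9 + (-18 + L)/(18 - 33) = 9 + (-18 + L)/(-15) = 9 + (-18 + L)*(-1/15) = 9 + (6/5 - L/15) = 51/5 - L/15)
f(-17) - 1*(-1538) = (51/5 - 1/15*(-17)) - 1*(-1538) = (51/5 + 17/15) + 1538 = 34/3 + 1538 = 4648/3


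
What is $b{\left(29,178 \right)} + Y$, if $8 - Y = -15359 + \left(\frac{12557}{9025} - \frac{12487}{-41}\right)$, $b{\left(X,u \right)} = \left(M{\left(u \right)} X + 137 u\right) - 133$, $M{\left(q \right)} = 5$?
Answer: $\frac{14600834113}{370025} \approx 39459.0$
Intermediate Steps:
$b{\left(X,u \right)} = -133 + 5 X + 137 u$ ($b{\left(X,u \right)} = \left(5 X + 137 u\right) - 133 = -133 + 5 X + 137 u$)
$Y = \frac{5572964163}{370025}$ ($Y = 8 - \left(-15359 + \left(\frac{12557}{9025} - \frac{12487}{-41}\right)\right) = 8 - \left(-15359 + \left(12557 \cdot \frac{1}{9025} - - \frac{12487}{41}\right)\right) = 8 - \left(-15359 + \left(\frac{12557}{9025} + \frac{12487}{41}\right)\right) = 8 - \left(-15359 + \frac{113210012}{370025}\right) = 8 - - \frac{5570003963}{370025} = 8 + \frac{5570003963}{370025} = \frac{5572964163}{370025} \approx 15061.0$)
$b{\left(29,178 \right)} + Y = \left(-133 + 5 \cdot 29 + 137 \cdot 178\right) + \frac{5572964163}{370025} = \left(-133 + 145 + 24386\right) + \frac{5572964163}{370025} = 24398 + \frac{5572964163}{370025} = \frac{14600834113}{370025}$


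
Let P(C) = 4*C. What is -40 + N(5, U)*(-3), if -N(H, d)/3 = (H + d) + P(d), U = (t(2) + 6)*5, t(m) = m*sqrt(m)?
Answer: 1355 + 450*sqrt(2) ≈ 1991.4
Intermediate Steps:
t(m) = m**(3/2)
U = 30 + 10*sqrt(2) (U = (2**(3/2) + 6)*5 = (2*sqrt(2) + 6)*5 = (6 + 2*sqrt(2))*5 = 30 + 10*sqrt(2) ≈ 44.142)
N(H, d) = -15*d - 3*H (N(H, d) = -3*((H + d) + 4*d) = -3*(H + 5*d) = -15*d - 3*H)
-40 + N(5, U)*(-3) = -40 + (-15*(30 + 10*sqrt(2)) - 3*5)*(-3) = -40 + ((-450 - 150*sqrt(2)) - 15)*(-3) = -40 + (-465 - 150*sqrt(2))*(-3) = -40 + (1395 + 450*sqrt(2)) = 1355 + 450*sqrt(2)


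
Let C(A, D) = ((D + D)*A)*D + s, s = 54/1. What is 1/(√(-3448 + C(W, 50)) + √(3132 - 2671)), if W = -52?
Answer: 1/(√461 + 3*I*√29266) ≈ 8.1374e-5 - 0.0019451*I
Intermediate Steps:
s = 54 (s = 54*1 = 54)
C(A, D) = 54 + 2*A*D² (C(A, D) = ((D + D)*A)*D + 54 = ((2*D)*A)*D + 54 = (2*A*D)*D + 54 = 2*A*D² + 54 = 54 + 2*A*D²)
1/(√(-3448 + C(W, 50)) + √(3132 - 2671)) = 1/(√(-3448 + (54 + 2*(-52)*50²)) + √(3132 - 2671)) = 1/(√(-3448 + (54 + 2*(-52)*2500)) + √461) = 1/(√(-3448 + (54 - 260000)) + √461) = 1/(√(-3448 - 259946) + √461) = 1/(√(-263394) + √461) = 1/(3*I*√29266 + √461) = 1/(√461 + 3*I*√29266)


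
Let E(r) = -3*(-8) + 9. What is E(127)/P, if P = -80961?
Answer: -11/26987 ≈ -0.00040760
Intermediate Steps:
E(r) = 33 (E(r) = 24 + 9 = 33)
E(127)/P = 33/(-80961) = 33*(-1/80961) = -11/26987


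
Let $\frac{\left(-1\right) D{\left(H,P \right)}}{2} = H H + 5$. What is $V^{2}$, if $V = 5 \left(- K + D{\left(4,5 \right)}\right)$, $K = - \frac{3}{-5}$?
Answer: $45369$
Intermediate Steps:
$K = \frac{3}{5}$ ($K = \left(-3\right) \left(- \frac{1}{5}\right) = \frac{3}{5} \approx 0.6$)
$D{\left(H,P \right)} = -10 - 2 H^{2}$ ($D{\left(H,P \right)} = - 2 \left(H H + 5\right) = - 2 \left(H^{2} + 5\right) = - 2 \left(5 + H^{2}\right) = -10 - 2 H^{2}$)
$V = -213$ ($V = 5 \left(\left(-1\right) \frac{3}{5} - \left(10 + 2 \cdot 4^{2}\right)\right) = 5 \left(- \frac{3}{5} - 42\right) = 5 \left(- \frac{213}{5}\right) = -213$)
$V^{2} = \left(-213\right)^{2} = 45369$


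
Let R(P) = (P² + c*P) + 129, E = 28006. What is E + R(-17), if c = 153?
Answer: 25823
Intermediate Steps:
R(P) = 129 + P² + 153*P (R(P) = (P² + 153*P) + 129 = 129 + P² + 153*P)
E + R(-17) = 28006 + (129 + (-17)² + 153*(-17)) = 28006 + (129 + 289 - 2601) = 28006 - 2183 = 25823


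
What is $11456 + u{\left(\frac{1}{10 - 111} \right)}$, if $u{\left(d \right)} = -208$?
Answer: $11248$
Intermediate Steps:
$11456 + u{\left(\frac{1}{10 - 111} \right)} = 11456 - 208 = 11248$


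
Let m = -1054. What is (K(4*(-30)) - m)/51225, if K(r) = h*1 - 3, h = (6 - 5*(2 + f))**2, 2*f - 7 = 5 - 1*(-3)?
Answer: 11093/204900 ≈ 0.054139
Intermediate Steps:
f = 15/2 (f = 7/2 + (5 - 1*(-3))/2 = 7/2 + (5 + 3)/2 = 7/2 + (1/2)*8 = 7/2 + 4 = 15/2 ≈ 7.5000)
h = 6889/4 (h = (6 - 5*(2 + 15/2))**2 = (6 - 5*19/2)**2 = (6 - 95/2)**2 = (-83/2)**2 = 6889/4 ≈ 1722.3)
K(r) = 6877/4 (K(r) = (6889/4)*1 - 3 = 6889/4 - 3 = 6877/4)
(K(4*(-30)) - m)/51225 = (6877/4 - 1*(-1054))/51225 = (6877/4 + 1054)*(1/51225) = (11093/4)*(1/51225) = 11093/204900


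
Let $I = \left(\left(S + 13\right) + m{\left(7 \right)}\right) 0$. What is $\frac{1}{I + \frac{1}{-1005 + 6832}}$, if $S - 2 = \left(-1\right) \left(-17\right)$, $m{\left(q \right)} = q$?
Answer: $5827$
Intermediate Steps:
$S = 19$ ($S = 2 - -17 = 2 + 17 = 19$)
$I = 0$ ($I = \left(\left(19 + 13\right) + 7\right) 0 = \left(32 + 7\right) 0 = 39 \cdot 0 = 0$)
$\frac{1}{I + \frac{1}{-1005 + 6832}} = \frac{1}{0 + \frac{1}{-1005 + 6832}} = \frac{1}{0 + \frac{1}{5827}} = \frac{1}{\frac{1}{5827}} = 5827$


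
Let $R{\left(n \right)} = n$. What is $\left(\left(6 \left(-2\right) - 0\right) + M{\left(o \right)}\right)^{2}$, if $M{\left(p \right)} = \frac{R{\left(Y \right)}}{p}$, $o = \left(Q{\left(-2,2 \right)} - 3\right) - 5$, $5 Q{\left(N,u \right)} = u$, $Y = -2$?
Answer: $\frac{49729}{361} \approx 137.75$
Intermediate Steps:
$Q{\left(N,u \right)} = \frac{u}{5}$
$o = - \frac{38}{5}$ ($o = \left(\frac{1}{5} \cdot 2 - 3\right) - 5 = \left(\frac{2}{5} - 3\right) - 5 = - \frac{13}{5} - 5 = - \frac{38}{5} \approx -7.6$)
$M{\left(p \right)} = - \frac{2}{p}$
$\left(\left(6 \left(-2\right) - 0\right) + M{\left(o \right)}\right)^{2} = \left(\left(6 \left(-2\right) - 0\right) - \frac{2}{- \frac{38}{5}}\right)^{2} = \left(\left(-12 + 0\right) - - \frac{5}{19}\right)^{2} = \left(-12 + \frac{5}{19}\right)^{2} = \left(- \frac{223}{19}\right)^{2} = \frac{49729}{361}$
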